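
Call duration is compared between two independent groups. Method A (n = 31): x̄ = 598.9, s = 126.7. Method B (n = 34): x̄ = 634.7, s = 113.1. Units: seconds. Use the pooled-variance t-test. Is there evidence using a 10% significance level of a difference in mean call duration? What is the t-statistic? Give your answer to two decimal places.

Let group 1 = method A, group 2 = method B. H0: μ_1 = μ_2; H1: μ_1 ≠ μ_2 (two-sample pooled-variance t-test, two-sided).
s_p² = [(31−1)·126.7² + (34−1)·113.1²]/(31+34−2) = 14344.6
t = (598.9 − 634.7)/√[14344.6·(1/31 + 1/34)] = -1.20
df = n₁ + n₂ − 2 = 63
Two-sided p-value ≈ 0.233
Since p ≈ 0.233 > α = 0.1, fail to reject H0; the evidence is not statistically significant.

-1.20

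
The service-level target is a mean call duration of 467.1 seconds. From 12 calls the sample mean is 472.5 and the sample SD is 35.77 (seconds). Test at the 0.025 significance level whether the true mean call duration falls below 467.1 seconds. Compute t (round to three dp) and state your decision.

t = 0.523; fail to reject H0

H0: μ = 467.1; H1: μ < 467.1 (one-sample t-test, left-tailed).
t = (x̄ − μ₀)/(s/√n) = (472.5 − 467.1)/(35.77/√12) = 0.523
df = n − 1 = 11
p-value = P(T ≤ 0.523) ≈ 0.6943
Since p ≈ 0.6943 > α = 0.025, fail to reject H0; the evidence is not statistically significant.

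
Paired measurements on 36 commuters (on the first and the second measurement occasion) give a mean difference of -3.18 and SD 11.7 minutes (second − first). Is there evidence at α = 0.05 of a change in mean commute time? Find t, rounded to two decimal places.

H0: μ_d = 0; H1: μ_d ≠ 0 (paired t-test on the differences, two-sided).
t = d̄/(s_d/√n) = -3.18/(11.7/√36) = -1.63
df = n − 1 = 35
Two-sided p-value ≈ 0.112
Since p ≈ 0.112 > α = 0.05, fail to reject H0; the evidence is not statistically significant.

-1.63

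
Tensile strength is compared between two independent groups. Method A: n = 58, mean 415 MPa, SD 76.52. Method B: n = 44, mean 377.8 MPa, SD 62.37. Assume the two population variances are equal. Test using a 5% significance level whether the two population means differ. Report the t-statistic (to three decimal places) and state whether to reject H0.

Let group 1 = method A, group 2 = method B. H0: μ_1 = μ_2; H1: μ_1 ≠ μ_2 (two-sample pooled-variance t-test, two-sided).
s_p² = [(58−1)·76.52² + (44−1)·62.37²]/(58+44−2) = 5010.23
t = (415 − 377.8)/√[5010.23·(1/58 + 1/44)] = 2.629
df = n₁ + n₂ − 2 = 100
Two-sided p-value ≈ 0.0099
Since p ≈ 0.0099 < α = 0.05, reject H0; the data support H1.

t = 2.629; reject H0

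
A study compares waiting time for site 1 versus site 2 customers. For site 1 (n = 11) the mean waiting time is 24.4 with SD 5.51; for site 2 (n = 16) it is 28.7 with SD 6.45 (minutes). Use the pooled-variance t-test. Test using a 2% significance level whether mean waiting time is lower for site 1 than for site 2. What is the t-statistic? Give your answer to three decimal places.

-1.802

Let group 1 = site 1, group 2 = site 2. H0: μ_1 = μ_2; H1: μ_1 < μ_2 (two-sample pooled-variance t-test, left-tailed).
s_p² = [(11−1)·5.51² + (16−1)·6.45²]/(11+16−2) = 37.1055
t = (24.4 − 28.7)/√[37.1055·(1/11 + 1/16)] = -1.802
df = n₁ + n₂ − 2 = 25
p-value = P(T ≤ -1.802) ≈ 0.0418
Since p ≈ 0.0418 > α = 0.02, fail to reject H0; the data do not provide sufficient evidence against H0.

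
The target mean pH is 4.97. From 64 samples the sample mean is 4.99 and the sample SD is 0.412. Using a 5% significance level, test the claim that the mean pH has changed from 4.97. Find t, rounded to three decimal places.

0.388

H0: μ = 4.97; H1: μ ≠ 4.97 (one-sample t-test, two-sided).
t = (x̄ − μ₀)/(s/√n) = (4.99 − 4.97)/(0.412/√64) = 0.388
df = n − 1 = 63
Two-sided p-value ≈ 0.6991
Since p ≈ 0.6991 > α = 0.05, fail to reject H0; the data do not provide sufficient evidence against H0.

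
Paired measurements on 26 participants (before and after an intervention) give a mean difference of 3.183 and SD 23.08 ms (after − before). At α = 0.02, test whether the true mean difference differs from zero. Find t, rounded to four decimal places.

H0: μ_d = 0; H1: μ_d ≠ 0 (paired t-test on the differences, two-sided).
t = d̄/(s_d/√n) = 3.183/(23.08/√26) = 0.7032
df = n − 1 = 25
Two-sided p-value ≈ 0.4884
Since p ≈ 0.4884 > α = 0.02, fail to reject H0; the data do not provide sufficient evidence against H0.

0.7032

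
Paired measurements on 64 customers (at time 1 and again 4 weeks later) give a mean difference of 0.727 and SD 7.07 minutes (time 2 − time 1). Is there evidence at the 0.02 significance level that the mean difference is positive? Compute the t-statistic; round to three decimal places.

0.823

H0: μ_d = 0; H1: μ_d > 0 (paired t-test on the differences, right-tailed).
t = d̄/(s_d/√n) = 0.727/(7.07/√64) = 0.823
df = n − 1 = 63
p-value = P(T ≥ 0.823) ≈ 0.2069
Since p ≈ 0.2069 > α = 0.02, fail to reject H0; the evidence is not statistically significant.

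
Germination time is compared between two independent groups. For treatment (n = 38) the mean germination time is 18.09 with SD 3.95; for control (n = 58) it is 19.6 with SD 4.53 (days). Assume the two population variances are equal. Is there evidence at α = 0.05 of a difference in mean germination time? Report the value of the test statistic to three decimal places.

-1.678

Let group 1 = treatment, group 2 = control. H0: μ_1 = μ_2; H1: μ_1 ≠ μ_2 (two-sample pooled-variance t-test, two-sided).
s_p² = [(38−1)·3.95² + (58−1)·4.53²]/(38+58−2) = 18.5849
t = (18.09 − 19.6)/√[18.5849·(1/38 + 1/58)] = -1.678
df = n₁ + n₂ − 2 = 94
Two-sided p-value ≈ 0.0966
Since p ≈ 0.0966 > α = 0.05, fail to reject H0; the data do not provide sufficient evidence against H0.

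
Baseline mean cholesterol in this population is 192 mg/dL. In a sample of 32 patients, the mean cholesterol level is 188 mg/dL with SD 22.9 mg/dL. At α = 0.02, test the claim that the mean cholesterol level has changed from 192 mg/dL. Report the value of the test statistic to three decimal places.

H0: μ = 192; H1: μ ≠ 192 (one-sample t-test, two-sided).
t = (x̄ − μ₀)/(s/√n) = (188 − 192)/(22.9/√32) = -0.988
df = n − 1 = 31
Two-sided p-value ≈ 0.3308
Since p ≈ 0.3308 > α = 0.02, fail to reject H0; the evidence is not statistically significant.

-0.988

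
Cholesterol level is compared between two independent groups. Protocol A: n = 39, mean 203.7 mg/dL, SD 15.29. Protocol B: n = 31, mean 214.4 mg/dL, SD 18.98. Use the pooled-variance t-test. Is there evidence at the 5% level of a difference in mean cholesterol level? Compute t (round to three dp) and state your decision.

Let group 1 = protocol A, group 2 = protocol B. H0: μ_1 = μ_2; H1: μ_1 ≠ μ_2 (two-sample pooled-variance t-test, two-sided).
s_p² = [(39−1)·15.29² + (31−1)·18.98²]/(39+31−2) = 289.574
t = (203.7 − 214.4)/√[289.574·(1/39 + 1/31)] = -2.613
df = n₁ + n₂ − 2 = 68
Two-sided p-value ≈ 0.0110
Since p ≈ 0.0110 < α = 0.05, reject H0; the evidence is statistically significant.

t = -2.613; reject H0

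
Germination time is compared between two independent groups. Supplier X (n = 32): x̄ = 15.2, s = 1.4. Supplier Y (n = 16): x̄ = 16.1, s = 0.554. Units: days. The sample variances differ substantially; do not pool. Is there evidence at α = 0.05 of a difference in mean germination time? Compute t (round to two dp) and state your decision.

t = -3.17; reject H0

Let group 1 = supplier X, group 2 = supplier Y. H0: μ_1 = μ_2; H1: μ_1 ≠ μ_2 (Welch's two-sample t-test, two-sided).
t = (x̄_1 − x̄_2)/√(s_1²/n_1 + s_2²/n_2) = (15.2 − 16.1)/√(1.4²/32 + 0.554²/16) = -3.17
Welch–Satterthwaite df ≈ 44.45
Two-sided p-value ≈ 0.003
Since p ≈ 0.003 < α = 0.05, reject H0; the data support H1.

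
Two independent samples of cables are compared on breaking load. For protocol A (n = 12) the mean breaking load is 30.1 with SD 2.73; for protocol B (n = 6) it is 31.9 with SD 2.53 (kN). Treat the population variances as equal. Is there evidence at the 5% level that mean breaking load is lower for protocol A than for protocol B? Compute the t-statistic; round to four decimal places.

-1.3488

Let group 1 = protocol A, group 2 = protocol B. H0: μ_1 = μ_2; H1: μ_1 < μ_2 (two-sample pooled-variance t-test, left-tailed).
s_p² = [(12−1)·2.73² + (6−1)·2.53²]/(12+6−2) = 7.12415
t = (30.1 − 31.9)/√[7.12415·(1/12 + 1/6)] = -1.3488
df = n₁ + n₂ − 2 = 16
p-value = P(T ≤ -1.3488) ≈ 0.0981
Since p ≈ 0.0981 > α = 0.05, fail to reject H0; the evidence is not statistically significant.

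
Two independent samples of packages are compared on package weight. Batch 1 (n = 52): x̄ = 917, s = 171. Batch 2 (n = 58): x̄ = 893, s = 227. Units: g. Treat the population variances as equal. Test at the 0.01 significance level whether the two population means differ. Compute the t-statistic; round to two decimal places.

0.62

Let group 1 = batch 1, group 2 = batch 2. H0: μ_1 = μ_2; H1: μ_1 ≠ μ_2 (two-sample pooled-variance t-test, two-sided).
s_p² = [(52−1)·171² + (58−1)·227²]/(52+58−2) = 41004.1
t = (917 − 893)/√[41004.1·(1/52 + 1/58)] = 0.62
df = n₁ + n₂ − 2 = 108
Two-sided p-value ≈ 0.536
Since p ≈ 0.536 > α = 0.01, fail to reject H0; the data do not provide sufficient evidence against H0.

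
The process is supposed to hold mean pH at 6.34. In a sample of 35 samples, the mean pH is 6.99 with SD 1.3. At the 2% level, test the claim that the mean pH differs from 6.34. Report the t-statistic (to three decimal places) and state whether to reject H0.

H0: μ = 6.34; H1: μ ≠ 6.34 (one-sample t-test, two-sided).
t = (x̄ − μ₀)/(s/√n) = (6.99 − 6.34)/(1.3/√35) = 2.958
df = n − 1 = 34
Two-sided p-value ≈ 0.0056
Since p ≈ 0.0056 < α = 0.02, reject H0; the data support H1.

t = 2.958; reject H0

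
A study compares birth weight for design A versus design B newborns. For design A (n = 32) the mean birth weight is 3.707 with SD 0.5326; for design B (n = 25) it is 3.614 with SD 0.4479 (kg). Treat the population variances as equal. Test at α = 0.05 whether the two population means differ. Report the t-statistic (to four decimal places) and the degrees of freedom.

t = 0.7004, df = 55

Let group 1 = design A, group 2 = design B. H0: μ_1 = μ_2; H1: μ_1 ≠ μ_2 (two-sample pooled-variance t-test, two-sided).
s_p² = [(32−1)·0.5326² + (25−1)·0.4479²]/(32+25−2) = 0.247423
t = (3.707 − 3.614)/√[0.247423·(1/32 + 1/25)] = 0.7004
df = n₁ + n₂ − 2 = 55
Two-sided p-value ≈ 0.4866
Since p ≈ 0.4866 > α = 0.05, fail to reject H0; the data do not provide sufficient evidence against H0.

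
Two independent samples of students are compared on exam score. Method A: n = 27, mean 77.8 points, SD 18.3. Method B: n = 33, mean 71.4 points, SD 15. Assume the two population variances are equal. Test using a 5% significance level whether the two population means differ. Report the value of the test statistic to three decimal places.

1.489

Let group 1 = method A, group 2 = method B. H0: μ_1 = μ_2; H1: μ_1 ≠ μ_2 (two-sample pooled-variance t-test, two-sided).
s_p² = [(27−1)·18.3² + (33−1)·15²]/(27+33−2) = 274.261
t = (77.8 − 71.4)/√[274.261·(1/27 + 1/33)] = 1.489
df = n₁ + n₂ − 2 = 58
Two-sided p-value ≈ 0.1418
Since p ≈ 0.1418 > α = 0.05, fail to reject H0; the evidence is not statistically significant.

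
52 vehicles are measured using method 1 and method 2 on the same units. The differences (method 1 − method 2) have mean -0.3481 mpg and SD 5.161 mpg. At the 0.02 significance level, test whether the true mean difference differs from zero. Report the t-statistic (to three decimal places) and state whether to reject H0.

t = -0.486; fail to reject H0

H0: μ_d = 0; H1: μ_d ≠ 0 (paired t-test on the differences, two-sided).
t = d̄/(s_d/√n) = -0.3481/(5.161/√52) = -0.486
df = n − 1 = 51
Two-sided p-value ≈ 0.629
Since p ≈ 0.629 > α = 0.02, fail to reject H0; the data do not provide sufficient evidence against H0.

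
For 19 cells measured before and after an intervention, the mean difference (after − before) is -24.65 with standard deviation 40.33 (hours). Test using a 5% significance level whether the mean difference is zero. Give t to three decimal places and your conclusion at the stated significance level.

H0: μ_d = 0; H1: μ_d ≠ 0 (paired t-test on the differences, two-sided).
t = d̄/(s_d/√n) = -24.65/(40.33/√19) = -2.664
df = n − 1 = 18
Two-sided p-value ≈ 0.016
Since p ≈ 0.016 < α = 0.05, reject H0; the evidence is statistically significant.

t = -2.664; reject H0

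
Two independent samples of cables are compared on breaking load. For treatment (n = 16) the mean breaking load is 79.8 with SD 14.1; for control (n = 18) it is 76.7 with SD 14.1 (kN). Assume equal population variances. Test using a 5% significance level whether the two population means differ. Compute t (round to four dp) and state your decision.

Let group 1 = treatment, group 2 = control. H0: μ_1 = μ_2; H1: μ_1 ≠ μ_2 (two-sample pooled-variance t-test, two-sided).
s_p² = [(16−1)·14.1² + (18−1)·14.1²]/(16+18−2) = 198.81
t = (79.8 − 76.7)/√[198.81·(1/16 + 1/18)] = 0.6399
df = n₁ + n₂ − 2 = 32
Two-sided p-value ≈ 0.527
Since p ≈ 0.527 > α = 0.05, fail to reject H0; the evidence is not statistically significant.

t = 0.6399; fail to reject H0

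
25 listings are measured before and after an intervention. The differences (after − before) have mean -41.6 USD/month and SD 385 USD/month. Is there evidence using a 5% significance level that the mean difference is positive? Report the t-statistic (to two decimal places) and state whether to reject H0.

t = -0.54; fail to reject H0

H0: μ_d = 0; H1: μ_d > 0 (paired t-test on the differences, right-tailed).
t = d̄/(s_d/√n) = -41.6/(385/√25) = -0.54
df = n − 1 = 24
p-value = P(T ≥ -0.54) ≈ 0.703
Since p ≈ 0.703 > α = 0.05, fail to reject H0; the data do not provide sufficient evidence against H0.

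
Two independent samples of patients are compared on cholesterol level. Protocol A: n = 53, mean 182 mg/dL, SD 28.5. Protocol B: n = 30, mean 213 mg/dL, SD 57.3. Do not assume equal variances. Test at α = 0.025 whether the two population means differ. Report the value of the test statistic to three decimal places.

Let group 1 = protocol A, group 2 = protocol B. H0: μ_1 = μ_2; H1: μ_1 ≠ μ_2 (Welch's two-sample t-test, two-sided).
t = (x̄_1 − x̄_2)/√(s_1²/n_1 + s_2²/n_2) = (182 − 213)/√(28.5²/53 + 57.3²/30) = -2.775
Welch–Satterthwaite df ≈ 37.28
Two-sided p-value ≈ 0.0086
Since p ≈ 0.0086 < α = 0.025, reject H0; the evidence is statistically significant.

-2.775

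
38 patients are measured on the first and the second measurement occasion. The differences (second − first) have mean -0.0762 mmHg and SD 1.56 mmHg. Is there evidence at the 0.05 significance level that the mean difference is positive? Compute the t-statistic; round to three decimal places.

H0: μ_d = 0; H1: μ_d > 0 (paired t-test on the differences, right-tailed).
t = d̄/(s_d/√n) = -0.0762/(1.56/√38) = -0.301
df = n − 1 = 37
p-value = P(T ≥ -0.301) ≈ 0.6175
Since p ≈ 0.6175 > α = 0.05, fail to reject H0; the data do not provide sufficient evidence against H0.

-0.301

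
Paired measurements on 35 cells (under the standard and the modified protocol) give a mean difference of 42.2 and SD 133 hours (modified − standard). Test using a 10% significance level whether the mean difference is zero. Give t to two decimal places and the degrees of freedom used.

H0: μ_d = 0; H1: μ_d ≠ 0 (paired t-test on the differences, two-sided).
t = d̄/(s_d/√n) = 42.2/(133/√35) = 1.88
df = n − 1 = 34
Two-sided p-value ≈ 0.069
Since p ≈ 0.069 < α = 0.1, reject H0; the evidence is statistically significant.

t = 1.88, df = 34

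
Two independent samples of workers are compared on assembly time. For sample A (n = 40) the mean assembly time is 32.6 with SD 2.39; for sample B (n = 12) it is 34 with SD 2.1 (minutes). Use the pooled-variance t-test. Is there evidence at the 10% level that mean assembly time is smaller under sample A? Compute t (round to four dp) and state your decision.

Let group 1 = sample A, group 2 = sample B. H0: μ_1 = μ_2; H1: μ_1 < μ_2 (two-sample pooled-variance t-test, left-tailed).
s_p² = [(40−1)·2.39² + (12−1)·2.1²]/(40+12−2) = 5.42564
t = (32.6 − 34)/√[5.42564·(1/40 + 1/12)] = -1.8261
df = n₁ + n₂ − 2 = 50
p-value = P(T ≤ -1.8261) ≈ 0.037
Since p ≈ 0.037 < α = 0.1, reject H0; the data support H1.

t = -1.8261; reject H0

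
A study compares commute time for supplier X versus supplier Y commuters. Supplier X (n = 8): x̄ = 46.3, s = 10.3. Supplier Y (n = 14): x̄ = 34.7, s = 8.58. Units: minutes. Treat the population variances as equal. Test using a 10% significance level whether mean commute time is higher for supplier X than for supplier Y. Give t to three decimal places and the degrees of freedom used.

Let group 1 = supplier X, group 2 = supplier Y. H0: μ_1 = μ_2; H1: μ_1 > μ_2 (two-sample pooled-variance t-test, right-tailed).
s_p² = [(8−1)·10.3² + (14−1)·8.58²]/(8+14−2) = 84.9822
t = (46.3 − 34.7)/√[84.9822·(1/8 + 1/14)] = 2.839
df = n₁ + n₂ − 2 = 20
p-value = P(T ≥ 2.839) ≈ 0.005
Since p ≈ 0.005 < α = 0.1, reject H0; the data support H1.

t = 2.839, df = 20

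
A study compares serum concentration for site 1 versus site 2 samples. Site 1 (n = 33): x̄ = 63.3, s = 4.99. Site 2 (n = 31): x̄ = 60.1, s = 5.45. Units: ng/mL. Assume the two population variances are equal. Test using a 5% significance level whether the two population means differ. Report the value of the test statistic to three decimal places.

2.452

Let group 1 = site 1, group 2 = site 2. H0: μ_1 = μ_2; H1: μ_1 ≠ μ_2 (two-sample pooled-variance t-test, two-sided).
s_p² = [(33−1)·4.99² + (31−1)·5.45²]/(33+31−2) = 27.2238
t = (63.3 − 60.1)/√[27.2238·(1/33 + 1/31)] = 2.452
df = n₁ + n₂ − 2 = 62
Two-sided p-value ≈ 0.017
Since p ≈ 0.017 < α = 0.05, reject H0; the data support H1.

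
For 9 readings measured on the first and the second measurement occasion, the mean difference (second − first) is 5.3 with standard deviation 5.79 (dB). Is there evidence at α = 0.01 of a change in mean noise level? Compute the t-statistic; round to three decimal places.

2.746

H0: μ_d = 0; H1: μ_d ≠ 0 (paired t-test on the differences, two-sided).
t = d̄/(s_d/√n) = 5.3/(5.79/√9) = 2.746
df = n − 1 = 8
Two-sided p-value ≈ 0.0252
Since p ≈ 0.0252 > α = 0.01, fail to reject H0; the evidence is not statistically significant.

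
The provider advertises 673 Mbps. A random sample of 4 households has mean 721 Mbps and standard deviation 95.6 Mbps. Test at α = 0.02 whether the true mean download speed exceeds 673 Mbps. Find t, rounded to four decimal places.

H0: μ = 673; H1: μ > 673 (one-sample t-test, right-tailed).
t = (x̄ − μ₀)/(s/√n) = (721 − 673)/(95.6/√4) = 1.0042
df = n − 1 = 3
p-value = P(T ≥ 1.0042) ≈ 0.195
Since p ≈ 0.195 > α = 0.02, fail to reject H0; the evidence is not statistically significant.

1.0042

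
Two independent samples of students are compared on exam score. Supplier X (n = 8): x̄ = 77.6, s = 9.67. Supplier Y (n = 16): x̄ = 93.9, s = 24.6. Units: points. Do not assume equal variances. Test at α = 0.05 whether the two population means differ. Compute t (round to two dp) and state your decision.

t = -2.32; reject H0

Let group 1 = supplier X, group 2 = supplier Y. H0: μ_1 = μ_2; H1: μ_1 ≠ μ_2 (Welch's two-sample t-test, two-sided).
t = (x̄_1 − x̄_2)/√(s_1²/n_1 + s_2²/n_2) = (77.6 − 93.9)/√(9.67²/8 + 24.6²/16) = -2.32
Welch–Satterthwaite df ≈ 21.34
Two-sided p-value ≈ 0.031
Since p ≈ 0.031 < α = 0.05, reject H0; the evidence is statistically significant.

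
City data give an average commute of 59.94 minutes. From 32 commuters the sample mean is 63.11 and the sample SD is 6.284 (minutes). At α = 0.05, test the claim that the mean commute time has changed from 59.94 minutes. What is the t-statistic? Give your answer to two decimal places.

H0: μ = 59.94; H1: μ ≠ 59.94 (one-sample t-test, two-sided).
t = (x̄ − μ₀)/(s/√n) = (63.11 − 59.94)/(6.284/√32) = 2.85
df = n − 1 = 31
Two-sided p-value ≈ 0.008
Since p ≈ 0.008 < α = 0.05, reject H0; the evidence is statistically significant.

2.85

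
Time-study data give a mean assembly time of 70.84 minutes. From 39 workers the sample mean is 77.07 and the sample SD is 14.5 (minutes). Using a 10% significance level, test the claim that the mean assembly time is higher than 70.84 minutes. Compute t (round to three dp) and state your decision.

H0: μ = 70.84; H1: μ > 70.84 (one-sample t-test, right-tailed).
t = (x̄ − μ₀)/(s/√n) = (77.07 − 70.84)/(14.5/√39) = 2.683
df = n − 1 = 38
p-value = P(T ≥ 2.683) ≈ 0.0054
Since p ≈ 0.0054 < α = 0.1, reject H0; the data support H1.

t = 2.683; reject H0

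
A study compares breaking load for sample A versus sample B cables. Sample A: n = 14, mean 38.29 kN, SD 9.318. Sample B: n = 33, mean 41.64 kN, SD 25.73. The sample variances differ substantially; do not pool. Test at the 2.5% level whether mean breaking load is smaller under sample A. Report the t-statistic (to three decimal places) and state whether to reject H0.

Let group 1 = sample A, group 2 = sample B. H0: μ_1 = μ_2; H1: μ_1 < μ_2 (Welch's two-sample t-test, left-tailed).
t = (x̄_1 − x̄_2)/√(s_1²/n_1 + s_2²/n_2) = (38.29 − 41.64)/√(9.318²/14 + 25.73²/33) = -0.654
Welch–Satterthwaite df ≈ 44.40
p-value = P(T ≤ -0.654) ≈ 0.258
Since p ≈ 0.258 > α = 0.025, fail to reject H0; the data do not provide sufficient evidence against H0.

t = -0.654; fail to reject H0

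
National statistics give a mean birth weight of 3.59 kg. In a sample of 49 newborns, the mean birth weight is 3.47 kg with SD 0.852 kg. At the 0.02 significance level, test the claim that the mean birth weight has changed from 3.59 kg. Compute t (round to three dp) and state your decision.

H0: μ = 3.59; H1: μ ≠ 3.59 (one-sample t-test, two-sided).
t = (x̄ − μ₀)/(s/√n) = (3.47 − 3.59)/(0.852/√49) = -0.986
df = n − 1 = 48
Two-sided p-value ≈ 0.3291
Since p ≈ 0.3291 > α = 0.02, fail to reject H0; the evidence is not statistically significant.

t = -0.986; fail to reject H0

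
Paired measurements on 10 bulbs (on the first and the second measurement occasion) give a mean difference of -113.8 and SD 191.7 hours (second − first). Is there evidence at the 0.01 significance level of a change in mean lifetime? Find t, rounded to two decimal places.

-1.88

H0: μ_d = 0; H1: μ_d ≠ 0 (paired t-test on the differences, two-sided).
t = d̄/(s_d/√n) = -113.8/(191.7/√10) = -1.88
df = n − 1 = 9
Two-sided p-value ≈ 0.093
Since p ≈ 0.093 > α = 0.01, fail to reject H0; the data do not provide sufficient evidence against H0.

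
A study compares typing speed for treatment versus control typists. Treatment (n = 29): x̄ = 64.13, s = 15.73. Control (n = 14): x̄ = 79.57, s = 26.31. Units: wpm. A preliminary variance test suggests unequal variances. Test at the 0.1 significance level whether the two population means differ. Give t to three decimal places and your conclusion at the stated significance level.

Let group 1 = treatment, group 2 = control. H0: μ_1 = μ_2; H1: μ_1 ≠ μ_2 (Welch's two-sample t-test, two-sided).
t = (x̄_1 − x̄_2)/√(s_1²/n_1 + s_2²/n_2) = (64.13 − 79.57)/√(15.73²/29 + 26.31²/14) = -2.028
Welch–Satterthwaite df ≈ 17.63
Two-sided p-value ≈ 0.0580
Since p ≈ 0.0580 < α = 0.1, reject H0; the evidence is statistically significant.

t = -2.028; reject H0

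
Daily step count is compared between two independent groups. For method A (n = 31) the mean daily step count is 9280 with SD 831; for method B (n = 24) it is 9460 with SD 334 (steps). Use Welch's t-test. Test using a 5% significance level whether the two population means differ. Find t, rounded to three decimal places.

Let group 1 = method A, group 2 = method B. H0: μ_1 = μ_2; H1: μ_1 ≠ μ_2 (Welch's two-sample t-test, two-sided).
t = (x̄_1 − x̄_2)/√(s_1²/n_1 + s_2²/n_2) = (9280 − 9460)/√(831²/31 + 334²/24) = -1.097
Welch–Satterthwaite df ≈ 41.47
Two-sided p-value ≈ 0.279
Since p ≈ 0.279 > α = 0.05, fail to reject H0; the data do not provide sufficient evidence against H0.

-1.097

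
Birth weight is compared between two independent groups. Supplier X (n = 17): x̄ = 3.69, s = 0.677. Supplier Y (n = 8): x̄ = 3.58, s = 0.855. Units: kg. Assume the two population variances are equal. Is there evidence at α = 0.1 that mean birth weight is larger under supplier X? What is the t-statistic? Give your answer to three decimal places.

0.349

Let group 1 = supplier X, group 2 = supplier Y. H0: μ_1 = μ_2; H1: μ_1 > μ_2 (two-sample pooled-variance t-test, right-tailed).
s_p² = [(17−1)·0.677² + (8−1)·0.855²]/(17+8−2) = 0.541323
t = (3.69 − 3.58)/√[0.541323·(1/17 + 1/8)] = 0.349
df = n₁ + n₂ − 2 = 23
p-value = P(T ≥ 0.349) ≈ 0.365
Since p ≈ 0.365 > α = 0.1, fail to reject H0; the evidence is not statistically significant.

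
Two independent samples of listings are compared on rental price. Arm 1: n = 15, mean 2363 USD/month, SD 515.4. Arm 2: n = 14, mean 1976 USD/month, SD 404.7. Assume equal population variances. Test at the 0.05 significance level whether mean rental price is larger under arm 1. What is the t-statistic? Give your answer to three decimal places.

2.238

Let group 1 = arm 1, group 2 = arm 2. H0: μ_1 = μ_2; H1: μ_1 > μ_2 (two-sample pooled-variance t-test, right-tailed).
s_p² = [(15−1)·515.4² + (14−1)·404.7²]/(15+14−2) = 216596
t = (2363 − 1976)/√[216596·(1/15 + 1/14)] = 2.238
df = n₁ + n₂ − 2 = 27
p-value = P(T ≥ 2.238) ≈ 0.0168
Since p ≈ 0.0168 < α = 0.05, reject H0; the evidence is statistically significant.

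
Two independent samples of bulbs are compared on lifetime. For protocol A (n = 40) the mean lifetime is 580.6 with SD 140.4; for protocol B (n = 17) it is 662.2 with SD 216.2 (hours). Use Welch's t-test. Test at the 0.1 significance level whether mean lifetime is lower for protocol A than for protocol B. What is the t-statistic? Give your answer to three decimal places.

Let group 1 = protocol A, group 2 = protocol B. H0: μ_1 = μ_2; H1: μ_1 < μ_2 (Welch's two-sample t-test, left-tailed).
t = (x̄_1 − x̄_2)/√(s_1²/n_1 + s_2²/n_2) = (580.6 − 662.2)/√(140.4²/40 + 216.2²/17) = -1.433
Welch–Satterthwaite df ≈ 21.96
p-value = P(T ≤ -1.433) ≈ 0.083
Since p ≈ 0.083 < α = 0.1, reject H0; the evidence is statistically significant.

-1.433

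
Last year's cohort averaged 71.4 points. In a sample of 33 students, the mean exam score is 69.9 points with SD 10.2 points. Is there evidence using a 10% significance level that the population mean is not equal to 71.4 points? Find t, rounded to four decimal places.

H0: μ = 71.4; H1: μ ≠ 71.4 (one-sample t-test, two-sided).
t = (x̄ − μ₀)/(s/√n) = (69.9 − 71.4)/(10.2/√33) = -0.8448
df = n − 1 = 32
Two-sided p-value ≈ 0.405
Since p ≈ 0.405 > α = 0.1, fail to reject H0; the evidence is not statistically significant.

-0.8448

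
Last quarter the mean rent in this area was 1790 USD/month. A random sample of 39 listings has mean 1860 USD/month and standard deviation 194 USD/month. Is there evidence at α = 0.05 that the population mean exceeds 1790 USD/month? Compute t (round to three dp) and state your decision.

H0: μ = 1790; H1: μ > 1790 (one-sample t-test, right-tailed).
t = (x̄ − μ₀)/(s/√n) = (1860 − 1790)/(194/√39) = 2.253
df = n − 1 = 38
p-value = P(T ≥ 2.253) ≈ 0.0150
Since p ≈ 0.0150 < α = 0.05, reject H0; the data support H1.

t = 2.253; reject H0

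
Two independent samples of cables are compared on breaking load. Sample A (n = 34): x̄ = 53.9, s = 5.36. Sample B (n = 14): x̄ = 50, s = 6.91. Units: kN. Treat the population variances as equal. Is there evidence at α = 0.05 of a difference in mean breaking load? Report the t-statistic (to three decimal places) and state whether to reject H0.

Let group 1 = sample A, group 2 = sample B. H0: μ_1 = μ_2; H1: μ_1 ≠ μ_2 (two-sample pooled-variance t-test, two-sided).
s_p² = [(34−1)·5.36² + (14−1)·6.91²]/(34+14−2) = 34.1044
t = (53.9 − 50)/√[34.1044·(1/34 + 1/14)] = 2.103
df = n₁ + n₂ − 2 = 46
Two-sided p-value ≈ 0.0410
Since p ≈ 0.0410 < α = 0.05, reject H0; the evidence is statistically significant.

t = 2.103; reject H0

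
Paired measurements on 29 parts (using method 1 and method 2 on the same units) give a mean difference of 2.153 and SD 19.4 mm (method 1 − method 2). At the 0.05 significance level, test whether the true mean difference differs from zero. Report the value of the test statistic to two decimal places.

H0: μ_d = 0; H1: μ_d ≠ 0 (paired t-test on the differences, two-sided).
t = d̄/(s_d/√n) = 2.153/(19.4/√29) = 0.60
df = n − 1 = 28
Two-sided p-value ≈ 0.5549
Since p ≈ 0.5549 > α = 0.05, fail to reject H0; the evidence is not statistically significant.

0.60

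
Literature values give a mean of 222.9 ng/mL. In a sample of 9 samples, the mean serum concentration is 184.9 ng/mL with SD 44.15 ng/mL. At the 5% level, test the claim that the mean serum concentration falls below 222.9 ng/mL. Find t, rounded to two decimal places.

-2.58

H0: μ = 222.9; H1: μ < 222.9 (one-sample t-test, left-tailed).
t = (x̄ − μ₀)/(s/√n) = (184.9 − 222.9)/(44.15/√9) = -2.58
df = n − 1 = 8
p-value = P(T ≤ -2.58) ≈ 0.016
Since p ≈ 0.016 < α = 0.05, reject H0; the evidence is statistically significant.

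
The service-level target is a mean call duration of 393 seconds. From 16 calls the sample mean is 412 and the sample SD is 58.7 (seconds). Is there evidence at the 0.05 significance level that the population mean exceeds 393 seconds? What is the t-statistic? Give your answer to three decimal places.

H0: μ = 393; H1: μ > 393 (one-sample t-test, right-tailed).
t = (x̄ − μ₀)/(s/√n) = (412 − 393)/(58.7/√16) = 1.295
df = n − 1 = 15
p-value = P(T ≥ 1.295) ≈ 0.107
Since p ≈ 0.107 > α = 0.05, fail to reject H0; the evidence is not statistically significant.

1.295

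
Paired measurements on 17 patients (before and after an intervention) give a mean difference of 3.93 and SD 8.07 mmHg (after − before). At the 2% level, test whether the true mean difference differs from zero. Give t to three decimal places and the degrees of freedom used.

t = 2.008, df = 16

H0: μ_d = 0; H1: μ_d ≠ 0 (paired t-test on the differences, two-sided).
t = d̄/(s_d/√n) = 3.93/(8.07/√17) = 2.008
df = n − 1 = 16
Two-sided p-value ≈ 0.062
Since p ≈ 0.062 > α = 0.02, fail to reject H0; the evidence is not statistically significant.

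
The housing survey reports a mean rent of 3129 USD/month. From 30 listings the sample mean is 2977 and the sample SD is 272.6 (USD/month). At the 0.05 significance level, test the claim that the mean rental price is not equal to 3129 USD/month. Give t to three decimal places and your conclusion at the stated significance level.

t = -3.054; reject H0

H0: μ = 3129; H1: μ ≠ 3129 (one-sample t-test, two-sided).
t = (x̄ − μ₀)/(s/√n) = (2977 − 3129)/(272.6/√30) = -3.054
df = n − 1 = 29
Two-sided p-value ≈ 0.005
Since p ≈ 0.005 < α = 0.05, reject H0; the data support H1.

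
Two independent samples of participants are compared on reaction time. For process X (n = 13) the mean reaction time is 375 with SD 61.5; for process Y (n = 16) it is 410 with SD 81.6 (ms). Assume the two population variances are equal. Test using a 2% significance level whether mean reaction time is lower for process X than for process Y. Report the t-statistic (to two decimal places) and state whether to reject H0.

t = -1.28; fail to reject H0

Let group 1 = process X, group 2 = process Y. H0: μ_1 = μ_2; H1: μ_1 < μ_2 (two-sample pooled-variance t-test, left-tailed).
s_p² = [(13−1)·61.5² + (16−1)·81.6²]/(13+16−2) = 5380.2
t = (375 − 410)/√[5380.2·(1/13 + 1/16)] = -1.28
df = n₁ + n₂ − 2 = 27
p-value = P(T ≤ -1.28) ≈ 0.106
Since p ≈ 0.106 > α = 0.02, fail to reject H0; the data do not provide sufficient evidence against H0.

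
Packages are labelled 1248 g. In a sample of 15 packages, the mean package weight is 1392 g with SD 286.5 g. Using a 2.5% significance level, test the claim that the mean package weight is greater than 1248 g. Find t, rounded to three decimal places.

1.947

H0: μ = 1248; H1: μ > 1248 (one-sample t-test, right-tailed).
t = (x̄ − μ₀)/(s/√n) = (1392 − 1248)/(286.5/√15) = 1.947
df = n − 1 = 14
p-value = P(T ≥ 1.947) ≈ 0.0360
Since p ≈ 0.0360 > α = 0.025, fail to reject H0; the evidence is not statistically significant.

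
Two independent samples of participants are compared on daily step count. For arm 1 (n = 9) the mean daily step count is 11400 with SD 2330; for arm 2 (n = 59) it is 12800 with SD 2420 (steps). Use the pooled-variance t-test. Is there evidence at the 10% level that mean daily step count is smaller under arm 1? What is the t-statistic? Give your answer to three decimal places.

Let group 1 = arm 1, group 2 = arm 2. H0: μ_1 = μ_2; H1: μ_1 < μ_2 (two-sample pooled-variance t-test, left-tailed).
s_p² = [(9−1)·2330² + (59−1)·2420²]/(9+59−2) = 5804580
t = (11400 − 12800)/√[5804580·(1/9 + 1/59)] = -1.624
df = n₁ + n₂ − 2 = 66
p-value = P(T ≤ -1.624) ≈ 0.0546
Since p ≈ 0.0546 < α = 0.1, reject H0; the data support H1.

-1.624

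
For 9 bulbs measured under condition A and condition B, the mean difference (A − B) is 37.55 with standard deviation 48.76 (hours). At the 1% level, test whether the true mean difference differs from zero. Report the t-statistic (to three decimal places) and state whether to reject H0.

H0: μ_d = 0; H1: μ_d ≠ 0 (paired t-test on the differences, two-sided).
t = d̄/(s_d/√n) = 37.55/(48.76/√9) = 2.310
df = n − 1 = 8
Two-sided p-value ≈ 0.0497
Since p ≈ 0.0497 > α = 0.01, fail to reject H0; the evidence is not statistically significant.

t = 2.310; fail to reject H0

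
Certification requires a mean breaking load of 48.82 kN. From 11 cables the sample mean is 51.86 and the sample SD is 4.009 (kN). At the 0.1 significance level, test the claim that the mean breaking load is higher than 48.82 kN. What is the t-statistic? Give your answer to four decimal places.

2.5150

H0: μ = 48.82; H1: μ > 48.82 (one-sample t-test, right-tailed).
t = (x̄ − μ₀)/(s/√n) = (51.86 − 48.82)/(4.009/√11) = 2.5150
df = n − 1 = 10
p-value = P(T ≥ 2.5150) ≈ 0.015
Since p ≈ 0.015 < α = 0.1, reject H0; the data support H1.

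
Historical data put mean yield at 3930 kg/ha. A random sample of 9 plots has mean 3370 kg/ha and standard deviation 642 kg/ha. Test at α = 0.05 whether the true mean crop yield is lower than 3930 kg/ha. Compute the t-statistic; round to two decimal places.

-2.62

H0: μ = 3930; H1: μ < 3930 (one-sample t-test, left-tailed).
t = (x̄ − μ₀)/(s/√n) = (3370 − 3930)/(642/√9) = -2.62
df = n − 1 = 8
p-value = P(T ≤ -2.62) ≈ 0.015
Since p ≈ 0.015 < α = 0.05, reject H0; the data support H1.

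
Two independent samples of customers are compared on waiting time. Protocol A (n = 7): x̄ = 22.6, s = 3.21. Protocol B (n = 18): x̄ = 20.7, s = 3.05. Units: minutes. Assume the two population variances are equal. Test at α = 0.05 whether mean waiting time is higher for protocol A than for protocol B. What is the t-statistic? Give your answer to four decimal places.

1.3793

Let group 1 = protocol A, group 2 = protocol B. H0: μ_1 = μ_2; H1: μ_1 > μ_2 (two-sample pooled-variance t-test, right-tailed).
s_p² = [(7−1)·3.21² + (18−1)·3.05²]/(7+18−2) = 9.56379
t = (22.6 − 20.7)/√[9.56379·(1/7 + 1/18)] = 1.3793
df = n₁ + n₂ − 2 = 23
p-value = P(T ≥ 1.3793) ≈ 0.091
Since p ≈ 0.091 > α = 0.05, fail to reject H0; the data do not provide sufficient evidence against H0.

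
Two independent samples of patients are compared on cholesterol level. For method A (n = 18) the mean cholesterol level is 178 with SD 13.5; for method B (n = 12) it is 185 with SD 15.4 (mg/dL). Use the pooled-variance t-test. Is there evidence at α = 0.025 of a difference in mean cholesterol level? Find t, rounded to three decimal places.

-1.316

Let group 1 = method A, group 2 = method B. H0: μ_1 = μ_2; H1: μ_1 ≠ μ_2 (two-sample pooled-variance t-test, two-sided).
s_p² = [(18−1)·13.5² + (12−1)·15.4²]/(18+12−2) = 203.822
t = (178 − 185)/√[203.822·(1/18 + 1/12)] = -1.316
df = n₁ + n₂ − 2 = 28
Two-sided p-value ≈ 0.199
Since p ≈ 0.199 > α = 0.025, fail to reject H0; the data do not provide sufficient evidence against H0.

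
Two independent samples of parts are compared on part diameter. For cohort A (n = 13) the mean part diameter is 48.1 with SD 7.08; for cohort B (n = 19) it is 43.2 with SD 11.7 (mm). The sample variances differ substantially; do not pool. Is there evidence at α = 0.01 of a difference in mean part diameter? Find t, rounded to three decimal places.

Let group 1 = cohort A, group 2 = cohort B. H0: μ_1 = μ_2; H1: μ_1 ≠ μ_2 (Welch's two-sample t-test, two-sided).
t = (x̄_1 − x̄_2)/√(s_1²/n_1 + s_2²/n_2) = (48.1 − 43.2)/√(7.08²/13 + 11.7²/19) = 1.473
Welch–Satterthwaite df ≈ 29.67
Two-sided p-value ≈ 0.1512
Since p ≈ 0.1512 > α = 0.01, fail to reject H0; the evidence is not statistically significant.

1.473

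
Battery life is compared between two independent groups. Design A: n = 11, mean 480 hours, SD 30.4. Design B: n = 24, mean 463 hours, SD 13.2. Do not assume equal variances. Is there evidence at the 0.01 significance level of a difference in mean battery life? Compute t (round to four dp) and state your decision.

Let group 1 = design A, group 2 = design B. H0: μ_1 = μ_2; H1: μ_1 ≠ μ_2 (Welch's two-sample t-test, two-sided).
t = (x̄_1 − x̄_2)/√(s_1²/n_1 + s_2²/n_2) = (480 − 463)/√(30.4²/11 + 13.2²/24) = 1.7794
Welch–Satterthwaite df ≈ 11.76
Two-sided p-value ≈ 0.1010
Since p ≈ 0.1010 > α = 0.01, fail to reject H0; the data do not provide sufficient evidence against H0.

t = 1.7794; fail to reject H0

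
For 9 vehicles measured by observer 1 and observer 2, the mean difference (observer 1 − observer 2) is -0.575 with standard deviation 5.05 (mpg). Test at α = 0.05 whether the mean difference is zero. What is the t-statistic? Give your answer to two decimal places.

H0: μ_d = 0; H1: μ_d ≠ 0 (paired t-test on the differences, two-sided).
t = d̄/(s_d/√n) = -0.575/(5.05/√9) = -0.34
df = n − 1 = 8
Two-sided p-value ≈ 0.7415
Since p ≈ 0.7415 > α = 0.05, fail to reject H0; the evidence is not statistically significant.

-0.34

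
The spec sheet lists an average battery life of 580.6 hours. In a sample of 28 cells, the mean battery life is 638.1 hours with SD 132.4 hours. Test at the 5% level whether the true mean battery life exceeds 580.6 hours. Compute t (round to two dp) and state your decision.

H0: μ = 580.6; H1: μ > 580.6 (one-sample t-test, right-tailed).
t = (x̄ − μ₀)/(s/√n) = (638.1 − 580.6)/(132.4/√28) = 2.30
df = n − 1 = 27
p-value = P(T ≥ 2.30) ≈ 0.0148
Since p ≈ 0.0148 < α = 0.05, reject H0; the data support H1.

t = 2.30; reject H0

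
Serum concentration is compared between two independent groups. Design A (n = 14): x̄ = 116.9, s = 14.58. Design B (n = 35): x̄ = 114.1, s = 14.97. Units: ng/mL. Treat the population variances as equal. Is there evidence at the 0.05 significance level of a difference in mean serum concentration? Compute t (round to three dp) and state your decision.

t = 0.596; fail to reject H0

Let group 1 = design A, group 2 = design B. H0: μ_1 = μ_2; H1: μ_1 ≠ μ_2 (two-sample pooled-variance t-test, two-sided).
s_p² = [(14−1)·14.58² + (35−1)·14.97²]/(14+35−2) = 220.913
t = (116.9 − 114.1)/√[220.913·(1/14 + 1/35)] = 0.596
df = n₁ + n₂ − 2 = 47
Two-sided p-value ≈ 0.5542
Since p ≈ 0.5542 > α = 0.05, fail to reject H0; the data do not provide sufficient evidence against H0.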